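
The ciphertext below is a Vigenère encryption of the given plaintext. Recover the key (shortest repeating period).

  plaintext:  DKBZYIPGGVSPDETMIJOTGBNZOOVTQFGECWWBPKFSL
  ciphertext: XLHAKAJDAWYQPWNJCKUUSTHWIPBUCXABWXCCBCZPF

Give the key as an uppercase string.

  i= 0: X-D = 20 → U
  i= 1: L-K =  1 → B
  i= 2: H-B =  6 → G
  i= 3: A-Z =  1 → B
  i= 4: K-Y = 12 → M
  i= 5: A-I = 18 → S
  i= 6: J-P = 20 → U
  i= 7: D-G = 23 → X
  i= 8: A-G = 20 → U
  i= 9: W-V =  1 → B
  i=10: Y-S =  6 → G
  i=11: Q-P =  1 → B
  i=12: P-D = 12 → M
  i=13: W-E = 18 → S
  i=14: N-T = 20 → U
  i=15: J-M = 23 → X
  i=16: C-I = 20 → U
  i=17: K-J =  1 → B
  i=18: U-O =  6 → G
  i=19: U-T =  1 → B
  i=20: S-G = 12 → M
  i=21: T-B = 18 → S
  i=22: H-N = 20 → U
  i=23: W-Z = 23 → X
  i=24: I-O = 20 → U
  i=25: P-O =  1 → B
  i=26: B-V =  6 → G
  i=27: U-T =  1 → B
  i=28: C-Q = 12 → M
  i=29: X-F = 18 → S
  i=30: A-G = 20 → U
  i=31: B-E = 23 → X
  i=32: W-C = 20 → U
  i=33: X-W =  1 → B
  i=34: C-W =  6 → G
  i=35: C-B =  1 → B
  i=36: B-P = 12 → M
  i=37: C-K = 18 → S
  i=38: Z-F = 20 → U
  i=39: P-S = 23 → X
  i=40: F-L = 20 → U
  shifts repeat with period 8: UBGBMSUX

UBGBMSUX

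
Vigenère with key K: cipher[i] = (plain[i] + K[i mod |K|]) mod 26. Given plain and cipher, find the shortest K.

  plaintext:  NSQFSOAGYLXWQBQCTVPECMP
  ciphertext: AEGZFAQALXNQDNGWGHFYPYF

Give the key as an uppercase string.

  i= 0: A-N = 13 → N
  i= 1: E-S = 12 → M
  i= 2: G-Q = 16 → Q
  i= 3: Z-F = 20 → U
  i= 4: F-S = 13 → N
  i= 5: A-O = 12 → M
  i= 6: Q-A = 16 → Q
  i= 7: A-G = 20 → U
  i= 8: L-Y = 13 → N
  i= 9: X-L = 12 → M
  i=10: N-X = 16 → Q
  i=11: Q-W = 20 → U
  i=12: D-Q = 13 → N
  i=13: N-B = 12 → M
  i=14: G-Q = 16 → Q
  i=15: W-C = 20 → U
  i=16: G-T = 13 → N
  i=17: H-V = 12 → M
  i=18: F-P = 16 → Q
  i=19: Y-E = 20 → U
  i=20: P-C = 13 → N
  i=21: Y-M = 12 → M
  i=22: F-P = 16 → Q
  shifts repeat with period 4: NMQU

NMQU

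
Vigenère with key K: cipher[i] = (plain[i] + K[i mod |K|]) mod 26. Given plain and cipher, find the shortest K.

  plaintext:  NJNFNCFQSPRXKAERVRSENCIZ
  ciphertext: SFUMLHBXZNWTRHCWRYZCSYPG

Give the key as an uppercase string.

  i= 0: S-N =  5 → F
  i= 1: F-J = 22 → W
  i= 2: U-N =  7 → H
  i= 3: M-F =  7 → H
  i= 4: L-N = 24 → Y
  i= 5: H-C =  5 → F
  i= 6: B-F = 22 → W
  i= 7: X-Q =  7 → H
  i= 8: Z-S =  7 → H
  i= 9: N-P = 24 → Y
  i=10: W-R =  5 → F
  i=11: T-X = 22 → W
  i=12: R-K =  7 → H
  i=13: H-A =  7 → H
  i=14: C-E = 24 → Y
  i=15: W-R =  5 → F
  i=16: R-V = 22 → W
  i=17: Y-R =  7 → H
  i=18: Z-S =  7 → H
  i=19: C-E = 24 → Y
  i=20: S-N =  5 → F
  i=21: Y-C = 22 → W
  i=22: P-I =  7 → H
  i=23: G-Z =  7 → H
  shifts repeat with period 5: FWHHY

FWHHY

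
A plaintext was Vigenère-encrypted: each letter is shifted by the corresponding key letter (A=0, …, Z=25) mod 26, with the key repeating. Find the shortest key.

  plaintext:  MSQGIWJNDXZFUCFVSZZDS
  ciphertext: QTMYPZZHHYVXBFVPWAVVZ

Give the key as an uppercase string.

  i= 0: Q-M =  4 → E
  i= 1: T-S =  1 → B
  i= 2: M-Q = 22 → W
  i= 3: Y-G = 18 → S
  i= 4: P-I =  7 → H
  i= 5: Z-W =  3 → D
  i= 6: Z-J = 16 → Q
  i= 7: H-N = 20 → U
  i= 8: H-D =  4 → E
  i= 9: Y-X =  1 → B
  i=10: V-Z = 22 → W
  i=11: X-F = 18 → S
  i=12: B-U =  7 → H
  i=13: F-C =  3 → D
  i=14: V-F = 16 → Q
  i=15: P-V = 20 → U
  i=16: W-S =  4 → E
  i=17: A-Z =  1 → B
  i=18: V-Z = 22 → W
  i=19: V-D = 18 → S
  i=20: Z-S =  7 → H
  shifts repeat with period 8: EBWSHDQU

EBWSHDQU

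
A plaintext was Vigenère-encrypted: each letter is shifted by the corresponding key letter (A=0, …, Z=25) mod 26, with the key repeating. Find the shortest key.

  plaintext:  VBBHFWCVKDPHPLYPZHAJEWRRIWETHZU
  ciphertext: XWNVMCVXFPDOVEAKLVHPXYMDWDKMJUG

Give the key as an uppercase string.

CVMOHGT

  i= 0: X-V =  2 → C
  i= 1: W-B = 21 → V
  i= 2: N-B = 12 → M
  i= 3: V-H = 14 → O
  i= 4: M-F =  7 → H
  i= 5: C-W =  6 → G
  i= 6: V-C = 19 → T
  i= 7: X-V =  2 → C
  i= 8: F-K = 21 → V
  i= 9: P-D = 12 → M
  i=10: D-P = 14 → O
  i=11: O-H =  7 → H
  i=12: V-P =  6 → G
  i=13: E-L = 19 → T
  i=14: A-Y =  2 → C
  i=15: K-P = 21 → V
  i=16: L-Z = 12 → M
  i=17: V-H = 14 → O
  i=18: H-A =  7 → H
  i=19: P-J =  6 → G
  i=20: X-E = 19 → T
  i=21: Y-W =  2 → C
  i=22: M-R = 21 → V
  i=23: D-R = 12 → M
  i=24: W-I = 14 → O
  i=25: D-W =  7 → H
  i=26: K-E =  6 → G
  i=27: M-T = 19 → T
  i=28: J-H =  2 → C
  i=29: U-Z = 21 → V
  i=30: G-U = 12 → M
  shifts repeat with period 7: CVMOHGT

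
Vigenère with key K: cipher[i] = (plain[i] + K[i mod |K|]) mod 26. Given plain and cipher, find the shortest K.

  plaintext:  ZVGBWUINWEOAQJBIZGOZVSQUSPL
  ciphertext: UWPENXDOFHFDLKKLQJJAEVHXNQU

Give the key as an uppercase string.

VBJDRD

  i= 0: U-Z = 21 → V
  i= 1: W-V =  1 → B
  i= 2: P-G =  9 → J
  i= 3: E-B =  3 → D
  i= 4: N-W = 17 → R
  i= 5: X-U =  3 → D
  i= 6: D-I = 21 → V
  i= 7: O-N =  1 → B
  i= 8: F-W =  9 → J
  i= 9: H-E =  3 → D
  i=10: F-O = 17 → R
  i=11: D-A =  3 → D
  i=12: L-Q = 21 → V
  i=13: K-J =  1 → B
  i=14: K-B =  9 → J
  i=15: L-I =  3 → D
  i=16: Q-Z = 17 → R
  i=17: J-G =  3 → D
  i=18: J-O = 21 → V
  i=19: A-Z =  1 → B
  i=20: E-V =  9 → J
  i=21: V-S =  3 → D
  i=22: H-Q = 17 → R
  i=23: X-U =  3 → D
  i=24: N-S = 21 → V
  i=25: Q-P =  1 → B
  i=26: U-L =  9 → J
  shifts repeat with period 6: VBJDRD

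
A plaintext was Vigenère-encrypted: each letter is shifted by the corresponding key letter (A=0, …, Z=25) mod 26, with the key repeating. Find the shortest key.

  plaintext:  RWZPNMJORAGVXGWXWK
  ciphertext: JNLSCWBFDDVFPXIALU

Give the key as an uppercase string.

SRMDPK

  i= 0: J-R = 18 → S
  i= 1: N-W = 17 → R
  i= 2: L-Z = 12 → M
  i= 3: S-P =  3 → D
  i= 4: C-N = 15 → P
  i= 5: W-M = 10 → K
  i= 6: B-J = 18 → S
  i= 7: F-O = 17 → R
  i= 8: D-R = 12 → M
  i= 9: D-A =  3 → D
  i=10: V-G = 15 → P
  i=11: F-V = 10 → K
  i=12: P-X = 18 → S
  i=13: X-G = 17 → R
  i=14: I-W = 12 → M
  i=15: A-X =  3 → D
  i=16: L-W = 15 → P
  i=17: U-K = 10 → K
  shifts repeat with period 6: SRMDPK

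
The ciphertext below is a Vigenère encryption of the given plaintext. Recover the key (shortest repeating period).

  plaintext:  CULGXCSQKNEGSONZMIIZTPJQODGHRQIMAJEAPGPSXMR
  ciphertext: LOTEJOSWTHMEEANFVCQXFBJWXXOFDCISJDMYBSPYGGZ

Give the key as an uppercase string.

JUIYMMAG

  i= 0: L-C =  9 → J
  i= 1: O-U = 20 → U
  i= 2: T-L =  8 → I
  i= 3: E-G = 24 → Y
  i= 4: J-X = 12 → M
  i= 5: O-C = 12 → M
  i= 6: S-S =  0 → A
  i= 7: W-Q =  6 → G
  i= 8: T-K =  9 → J
  i= 9: H-N = 20 → U
  i=10: M-E =  8 → I
  i=11: E-G = 24 → Y
  i=12: E-S = 12 → M
  i=13: A-O = 12 → M
  i=14: N-N =  0 → A
  i=15: F-Z =  6 → G
  i=16: V-M =  9 → J
  i=17: C-I = 20 → U
  i=18: Q-I =  8 → I
  i=19: X-Z = 24 → Y
  i=20: F-T = 12 → M
  i=21: B-P = 12 → M
  i=22: J-J =  0 → A
  i=23: W-Q =  6 → G
  i=24: X-O =  9 → J
  i=25: X-D = 20 → U
  i=26: O-G =  8 → I
  i=27: F-H = 24 → Y
  i=28: D-R = 12 → M
  i=29: C-Q = 12 → M
  i=30: I-I =  0 → A
  i=31: S-M =  6 → G
  i=32: J-A =  9 → J
  i=33: D-J = 20 → U
  i=34: M-E =  8 → I
  i=35: Y-A = 24 → Y
  i=36: B-P = 12 → M
  i=37: S-G = 12 → M
  i=38: P-P =  0 → A
  i=39: Y-S =  6 → G
  i=40: G-X =  9 → J
  i=41: G-M = 20 → U
  i=42: Z-R =  8 → I
  shifts repeat with period 8: JUIYMMAG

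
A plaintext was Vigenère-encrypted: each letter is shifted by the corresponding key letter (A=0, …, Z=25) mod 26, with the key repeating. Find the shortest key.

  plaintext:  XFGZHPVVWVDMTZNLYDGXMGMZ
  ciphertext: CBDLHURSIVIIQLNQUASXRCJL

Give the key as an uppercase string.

  i= 0: C-X =  5 → F
  i= 1: B-F = 22 → W
  i= 2: D-G = 23 → X
  i= 3: L-Z = 12 → M
  i= 4: H-H =  0 → A
  i= 5: U-P =  5 → F
  i= 6: R-V = 22 → W
  i= 7: S-V = 23 → X
  i= 8: I-W = 12 → M
  i= 9: V-V =  0 → A
  i=10: I-D =  5 → F
  i=11: I-M = 22 → W
  i=12: Q-T = 23 → X
  i=13: L-Z = 12 → M
  i=14: N-N =  0 → A
  i=15: Q-L =  5 → F
  i=16: U-Y = 22 → W
  i=17: A-D = 23 → X
  i=18: S-G = 12 → M
  i=19: X-X =  0 → A
  i=20: R-M =  5 → F
  i=21: C-G = 22 → W
  i=22: J-M = 23 → X
  i=23: L-Z = 12 → M
  shifts repeat with period 5: FWXMA

FWXMA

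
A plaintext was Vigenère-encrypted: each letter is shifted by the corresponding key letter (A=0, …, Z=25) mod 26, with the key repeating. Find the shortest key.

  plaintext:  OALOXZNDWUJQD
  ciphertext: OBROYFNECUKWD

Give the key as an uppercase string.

  i= 0: O-O =  0 → A
  i= 1: B-A =  1 → B
  i= 2: R-L =  6 → G
  i= 3: O-O =  0 → A
  i= 4: Y-X =  1 → B
  i= 5: F-Z =  6 → G
  i= 6: N-N =  0 → A
  i= 7: E-D =  1 → B
  i= 8: C-W =  6 → G
  i= 9: U-U =  0 → A
  i=10: K-J =  1 → B
  i=11: W-Q =  6 → G
  i=12: D-D =  0 → A
  shifts repeat with period 3: ABG

ABG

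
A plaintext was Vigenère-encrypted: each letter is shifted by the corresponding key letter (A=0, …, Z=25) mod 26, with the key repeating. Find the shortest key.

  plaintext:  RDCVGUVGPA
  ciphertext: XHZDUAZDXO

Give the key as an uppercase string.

  i= 0: X-R =  6 → G
  i= 1: H-D =  4 → E
  i= 2: Z-C = 23 → X
  i= 3: D-V =  8 → I
  i= 4: U-G = 14 → O
  i= 5: A-U =  6 → G
  i= 6: Z-V =  4 → E
  i= 7: D-G = 23 → X
  i= 8: X-P =  8 → I
  i= 9: O-A = 14 → O
  shifts repeat with period 5: GEXIO

GEXIO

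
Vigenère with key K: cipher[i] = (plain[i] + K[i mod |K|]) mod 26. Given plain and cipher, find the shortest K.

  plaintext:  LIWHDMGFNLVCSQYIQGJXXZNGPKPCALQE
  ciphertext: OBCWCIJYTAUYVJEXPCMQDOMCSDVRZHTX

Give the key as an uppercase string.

DTGPZW

  i= 0: O-L =  3 → D
  i= 1: B-I = 19 → T
  i= 2: C-W =  6 → G
  i= 3: W-H = 15 → P
  i= 4: C-D = 25 → Z
  i= 5: I-M = 22 → W
  i= 6: J-G =  3 → D
  i= 7: Y-F = 19 → T
  i= 8: T-N =  6 → G
  i= 9: A-L = 15 → P
  i=10: U-V = 25 → Z
  i=11: Y-C = 22 → W
  i=12: V-S =  3 → D
  i=13: J-Q = 19 → T
  i=14: E-Y =  6 → G
  i=15: X-I = 15 → P
  i=16: P-Q = 25 → Z
  i=17: C-G = 22 → W
  i=18: M-J =  3 → D
  i=19: Q-X = 19 → T
  i=20: D-X =  6 → G
  i=21: O-Z = 15 → P
  i=22: M-N = 25 → Z
  i=23: C-G = 22 → W
  i=24: S-P =  3 → D
  i=25: D-K = 19 → T
  i=26: V-P =  6 → G
  i=27: R-C = 15 → P
  i=28: Z-A = 25 → Z
  i=29: H-L = 22 → W
  i=30: T-Q =  3 → D
  i=31: X-E = 19 → T
  shifts repeat with period 6: DTGPZW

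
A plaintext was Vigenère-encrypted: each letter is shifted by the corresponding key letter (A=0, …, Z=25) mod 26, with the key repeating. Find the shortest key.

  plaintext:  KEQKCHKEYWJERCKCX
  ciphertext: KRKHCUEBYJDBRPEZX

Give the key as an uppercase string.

ANUX

  i= 0: K-K =  0 → A
  i= 1: R-E = 13 → N
  i= 2: K-Q = 20 → U
  i= 3: H-K = 23 → X
  i= 4: C-C =  0 → A
  i= 5: U-H = 13 → N
  i= 6: E-K = 20 → U
  i= 7: B-E = 23 → X
  i= 8: Y-Y =  0 → A
  i= 9: J-W = 13 → N
  i=10: D-J = 20 → U
  i=11: B-E = 23 → X
  i=12: R-R =  0 → A
  i=13: P-C = 13 → N
  i=14: E-K = 20 → U
  i=15: Z-C = 23 → X
  i=16: X-X =  0 → A
  shifts repeat with period 4: ANUX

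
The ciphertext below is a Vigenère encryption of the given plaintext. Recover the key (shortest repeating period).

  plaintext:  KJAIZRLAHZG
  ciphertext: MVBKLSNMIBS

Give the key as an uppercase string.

CMB

  i= 0: M-K =  2 → C
  i= 1: V-J = 12 → M
  i= 2: B-A =  1 → B
  i= 3: K-I =  2 → C
  i= 4: L-Z = 12 → M
  i= 5: S-R =  1 → B
  i= 6: N-L =  2 → C
  i= 7: M-A = 12 → M
  i= 8: I-H =  1 → B
  i= 9: B-Z =  2 → C
  i=10: S-G = 12 → M
  shifts repeat with period 3: CMB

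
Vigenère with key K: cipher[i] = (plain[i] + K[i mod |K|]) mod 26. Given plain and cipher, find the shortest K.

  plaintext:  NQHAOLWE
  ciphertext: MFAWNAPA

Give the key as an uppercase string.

  i= 0: M-N = 25 → Z
  i= 1: F-Q = 15 → P
  i= 2: A-H = 19 → T
  i= 3: W-A = 22 → W
  i= 4: N-O = 25 → Z
  i= 5: A-L = 15 → P
  i= 6: P-W = 19 → T
  i= 7: A-E = 22 → W
  shifts repeat with period 4: ZPTW

ZPTW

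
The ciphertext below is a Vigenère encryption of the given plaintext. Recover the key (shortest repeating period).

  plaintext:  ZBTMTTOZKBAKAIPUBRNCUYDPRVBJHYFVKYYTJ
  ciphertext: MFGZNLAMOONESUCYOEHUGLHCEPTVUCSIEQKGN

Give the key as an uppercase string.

  i= 0: M-Z = 13 → N
  i= 1: F-B =  4 → E
  i= 2: G-T = 13 → N
  i= 3: Z-M = 13 → N
  i= 4: N-T = 20 → U
  i= 5: L-T = 18 → S
  i= 6: A-O = 12 → M
  i= 7: M-Z = 13 → N
  i= 8: O-K =  4 → E
  i= 9: O-B = 13 → N
  i=10: N-A = 13 → N
  i=11: E-K = 20 → U
  i=12: S-A = 18 → S
  i=13: U-I = 12 → M
  i=14: C-P = 13 → N
  i=15: Y-U =  4 → E
  i=16: O-B = 13 → N
  i=17: E-R = 13 → N
  i=18: H-N = 20 → U
  i=19: U-C = 18 → S
  i=20: G-U = 12 → M
  i=21: L-Y = 13 → N
  i=22: H-D =  4 → E
  i=23: C-P = 13 → N
  i=24: E-R = 13 → N
  i=25: P-V = 20 → U
  i=26: T-B = 18 → S
  i=27: V-J = 12 → M
  i=28: U-H = 13 → N
  i=29: C-Y =  4 → E
  i=30: S-F = 13 → N
  i=31: I-V = 13 → N
  i=32: E-K = 20 → U
  i=33: Q-Y = 18 → S
  i=34: K-Y = 12 → M
  i=35: G-T = 13 → N
  i=36: N-J =  4 → E
  shifts repeat with period 7: NENNUSM

NENNUSM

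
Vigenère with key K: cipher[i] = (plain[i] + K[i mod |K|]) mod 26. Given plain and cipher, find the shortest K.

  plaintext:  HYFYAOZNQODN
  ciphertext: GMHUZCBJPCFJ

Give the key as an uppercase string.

  i= 0: G-H = 25 → Z
  i= 1: M-Y = 14 → O
  i= 2: H-F =  2 → C
  i= 3: U-Y = 22 → W
  i= 4: Z-A = 25 → Z
  i= 5: C-O = 14 → O
  i= 6: B-Z =  2 → C
  i= 7: J-N = 22 → W
  i= 8: P-Q = 25 → Z
  i= 9: C-O = 14 → O
  i=10: F-D =  2 → C
  i=11: J-N = 22 → W
  shifts repeat with period 4: ZOCW

ZOCW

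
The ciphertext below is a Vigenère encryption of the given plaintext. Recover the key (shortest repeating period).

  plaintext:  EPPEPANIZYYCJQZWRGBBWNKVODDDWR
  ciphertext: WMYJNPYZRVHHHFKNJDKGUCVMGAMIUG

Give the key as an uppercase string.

  i= 0: W-E = 18 → S
  i= 1: M-P = 23 → X
  i= 2: Y-P =  9 → J
  i= 3: J-E =  5 → F
  i= 4: N-P = 24 → Y
  i= 5: P-A = 15 → P
  i= 6: Y-N = 11 → L
  i= 7: Z-I = 17 → R
  i= 8: R-Z = 18 → S
  i= 9: V-Y = 23 → X
  i=10: H-Y =  9 → J
  i=11: H-C =  5 → F
  i=12: H-J = 24 → Y
  i=13: F-Q = 15 → P
  i=14: K-Z = 11 → L
  i=15: N-W = 17 → R
  i=16: J-R = 18 → S
  i=17: D-G = 23 → X
  i=18: K-B =  9 → J
  i=19: G-B =  5 → F
  i=20: U-W = 24 → Y
  i=21: C-N = 15 → P
  i=22: V-K = 11 → L
  i=23: M-V = 17 → R
  i=24: G-O = 18 → S
  i=25: A-D = 23 → X
  i=26: M-D =  9 → J
  i=27: I-D =  5 → F
  i=28: U-W = 24 → Y
  i=29: G-R = 15 → P
  shifts repeat with period 8: SXJFYPLR

SXJFYPLR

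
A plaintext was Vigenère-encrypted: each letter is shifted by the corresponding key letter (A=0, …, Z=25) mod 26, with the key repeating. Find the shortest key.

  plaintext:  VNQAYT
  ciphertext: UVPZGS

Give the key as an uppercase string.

ZIZ

  i= 0: U-V = 25 → Z
  i= 1: V-N =  8 → I
  i= 2: P-Q = 25 → Z
  i= 3: Z-A = 25 → Z
  i= 4: G-Y =  8 → I
  i= 5: S-T = 25 → Z
  shifts repeat with period 3: ZIZ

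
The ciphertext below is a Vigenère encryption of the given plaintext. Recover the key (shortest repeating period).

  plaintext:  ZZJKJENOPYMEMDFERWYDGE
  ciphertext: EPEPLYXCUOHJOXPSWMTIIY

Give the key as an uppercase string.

  i= 0: E-Z =  5 → F
  i= 1: P-Z = 16 → Q
  i= 2: E-J = 21 → V
  i= 3: P-K =  5 → F
  i= 4: L-J =  2 → C
  i= 5: Y-E = 20 → U
  i= 6: X-N = 10 → K
  i= 7: C-O = 14 → O
  i= 8: U-P =  5 → F
  i= 9: O-Y = 16 → Q
  i=10: H-M = 21 → V
  i=11: J-E =  5 → F
  i=12: O-M =  2 → C
  i=13: X-D = 20 → U
  i=14: P-F = 10 → K
  i=15: S-E = 14 → O
  i=16: W-R =  5 → F
  i=17: M-W = 16 → Q
  i=18: T-Y = 21 → V
  i=19: I-D =  5 → F
  i=20: I-G =  2 → C
  i=21: Y-E = 20 → U
  shifts repeat with period 8: FQVFCUKO

FQVFCUKO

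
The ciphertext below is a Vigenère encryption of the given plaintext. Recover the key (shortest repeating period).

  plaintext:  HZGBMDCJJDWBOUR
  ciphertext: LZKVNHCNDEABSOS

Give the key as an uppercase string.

EAEUB

  i= 0: L-H =  4 → E
  i= 1: Z-Z =  0 → A
  i= 2: K-G =  4 → E
  i= 3: V-B = 20 → U
  i= 4: N-M =  1 → B
  i= 5: H-D =  4 → E
  i= 6: C-C =  0 → A
  i= 7: N-J =  4 → E
  i= 8: D-J = 20 → U
  i= 9: E-D =  1 → B
  i=10: A-W =  4 → E
  i=11: B-B =  0 → A
  i=12: S-O =  4 → E
  i=13: O-U = 20 → U
  i=14: S-R =  1 → B
  shifts repeat with period 5: EAEUB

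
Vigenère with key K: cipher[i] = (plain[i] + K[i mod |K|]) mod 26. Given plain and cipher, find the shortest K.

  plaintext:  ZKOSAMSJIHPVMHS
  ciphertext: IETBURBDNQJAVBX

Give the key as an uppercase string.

  i= 0: I-Z =  9 → J
  i= 1: E-K = 20 → U
  i= 2: T-O =  5 → F
  i= 3: B-S =  9 → J
  i= 4: U-A = 20 → U
  i= 5: R-M =  5 → F
  i= 6: B-S =  9 → J
  i= 7: D-J = 20 → U
  i= 8: N-I =  5 → F
  i= 9: Q-H =  9 → J
  i=10: J-P = 20 → U
  i=11: A-V =  5 → F
  i=12: V-M =  9 → J
  i=13: B-H = 20 → U
  i=14: X-S =  5 → F
  shifts repeat with period 3: JUF

JUF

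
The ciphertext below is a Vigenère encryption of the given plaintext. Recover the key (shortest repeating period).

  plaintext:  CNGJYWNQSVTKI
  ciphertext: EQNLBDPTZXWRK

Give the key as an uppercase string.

  i= 0: E-C =  2 → C
  i= 1: Q-N =  3 → D
  i= 2: N-G =  7 → H
  i= 3: L-J =  2 → C
  i= 4: B-Y =  3 → D
  i= 5: D-W =  7 → H
  i= 6: P-N =  2 → C
  i= 7: T-Q =  3 → D
  i= 8: Z-S =  7 → H
  i= 9: X-V =  2 → C
  i=10: W-T =  3 → D
  i=11: R-K =  7 → H
  i=12: K-I =  2 → C
  shifts repeat with period 3: CDH

CDH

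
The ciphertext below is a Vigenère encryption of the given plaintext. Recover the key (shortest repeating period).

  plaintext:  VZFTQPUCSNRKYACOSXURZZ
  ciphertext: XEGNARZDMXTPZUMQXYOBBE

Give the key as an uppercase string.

  i= 0: X-V =  2 → C
  i= 1: E-Z =  5 → F
  i= 2: G-F =  1 → B
  i= 3: N-T = 20 → U
  i= 4: A-Q = 10 → K
  i= 5: R-P =  2 → C
  i= 6: Z-U =  5 → F
  i= 7: D-C =  1 → B
  i= 8: M-S = 20 → U
  i= 9: X-N = 10 → K
  i=10: T-R =  2 → C
  i=11: P-K =  5 → F
  i=12: Z-Y =  1 → B
  i=13: U-A = 20 → U
  i=14: M-C = 10 → K
  i=15: Q-O =  2 → C
  i=16: X-S =  5 → F
  i=17: Y-X =  1 → B
  i=18: O-U = 20 → U
  i=19: B-R = 10 → K
  i=20: B-Z =  2 → C
  i=21: E-Z =  5 → F
  shifts repeat with period 5: CFBUK

CFBUK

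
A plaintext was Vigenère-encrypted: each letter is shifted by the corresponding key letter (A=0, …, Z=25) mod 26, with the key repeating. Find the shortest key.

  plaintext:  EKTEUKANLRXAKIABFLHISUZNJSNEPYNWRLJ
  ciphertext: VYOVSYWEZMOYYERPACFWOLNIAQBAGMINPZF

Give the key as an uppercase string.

  i= 0: V-E = 17 → R
  i= 1: Y-K = 14 → O
  i= 2: O-T = 21 → V
  i= 3: V-E = 17 → R
  i= 4: S-U = 24 → Y
  i= 5: Y-K = 14 → O
  i= 6: W-A = 22 → W
  i= 7: E-N = 17 → R
  i= 8: Z-L = 14 → O
  i= 9: M-R = 21 → V
  i=10: O-X = 17 → R
  i=11: Y-A = 24 → Y
  i=12: Y-K = 14 → O
  i=13: E-I = 22 → W
  i=14: R-A = 17 → R
  i=15: P-B = 14 → O
  i=16: A-F = 21 → V
  i=17: C-L = 17 → R
  i=18: F-H = 24 → Y
  i=19: W-I = 14 → O
  i=20: O-S = 22 → W
  i=21: L-U = 17 → R
  i=22: N-Z = 14 → O
  i=23: I-N = 21 → V
  i=24: A-J = 17 → R
  i=25: Q-S = 24 → Y
  i=26: B-N = 14 → O
  i=27: A-E = 22 → W
  i=28: G-P = 17 → R
  i=29: M-Y = 14 → O
  i=30: I-N = 21 → V
  i=31: N-W = 17 → R
  i=32: P-R = 24 → Y
  i=33: Z-L = 14 → O
  i=34: F-J = 22 → W
  shifts repeat with period 7: ROVRYOW

ROVRYOW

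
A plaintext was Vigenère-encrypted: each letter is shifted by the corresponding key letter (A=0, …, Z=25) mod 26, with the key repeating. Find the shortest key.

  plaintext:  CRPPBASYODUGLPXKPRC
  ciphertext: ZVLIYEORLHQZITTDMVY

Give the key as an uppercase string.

XEWT

  i= 0: Z-C = 23 → X
  i= 1: V-R =  4 → E
  i= 2: L-P = 22 → W
  i= 3: I-P = 19 → T
  i= 4: Y-B = 23 → X
  i= 5: E-A =  4 → E
  i= 6: O-S = 22 → W
  i= 7: R-Y = 19 → T
  i= 8: L-O = 23 → X
  i= 9: H-D =  4 → E
  i=10: Q-U = 22 → W
  i=11: Z-G = 19 → T
  i=12: I-L = 23 → X
  i=13: T-P =  4 → E
  i=14: T-X = 22 → W
  i=15: D-K = 19 → T
  i=16: M-P = 23 → X
  i=17: V-R =  4 → E
  i=18: Y-C = 22 → W
  shifts repeat with period 4: XEWT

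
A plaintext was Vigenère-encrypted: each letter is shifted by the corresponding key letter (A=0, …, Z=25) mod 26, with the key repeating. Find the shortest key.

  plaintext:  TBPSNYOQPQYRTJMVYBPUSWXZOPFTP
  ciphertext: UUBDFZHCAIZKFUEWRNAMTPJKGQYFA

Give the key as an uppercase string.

BTMLS

  i= 0: U-T =  1 → B
  i= 1: U-B = 19 → T
  i= 2: B-P = 12 → M
  i= 3: D-S = 11 → L
  i= 4: F-N = 18 → S
  i= 5: Z-Y =  1 → B
  i= 6: H-O = 19 → T
  i= 7: C-Q = 12 → M
  i= 8: A-P = 11 → L
  i= 9: I-Q = 18 → S
  i=10: Z-Y =  1 → B
  i=11: K-R = 19 → T
  i=12: F-T = 12 → M
  i=13: U-J = 11 → L
  i=14: E-M = 18 → S
  i=15: W-V =  1 → B
  i=16: R-Y = 19 → T
  i=17: N-B = 12 → M
  i=18: A-P = 11 → L
  i=19: M-U = 18 → S
  i=20: T-S =  1 → B
  i=21: P-W = 19 → T
  i=22: J-X = 12 → M
  i=23: K-Z = 11 → L
  i=24: G-O = 18 → S
  i=25: Q-P =  1 → B
  i=26: Y-F = 19 → T
  i=27: F-T = 12 → M
  i=28: A-P = 11 → L
  shifts repeat with period 5: BTMLS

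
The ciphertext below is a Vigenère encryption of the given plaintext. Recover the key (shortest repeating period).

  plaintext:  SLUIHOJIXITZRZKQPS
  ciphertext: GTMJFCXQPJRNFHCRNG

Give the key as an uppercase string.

  i= 0: G-S = 14 → O
  i= 1: T-L =  8 → I
  i= 2: M-U = 18 → S
  i= 3: J-I =  1 → B
  i= 4: F-H = 24 → Y
  i= 5: C-O = 14 → O
  i= 6: X-J = 14 → O
  i= 7: Q-I =  8 → I
  i= 8: P-X = 18 → S
  i= 9: J-I =  1 → B
  i=10: R-T = 24 → Y
  i=11: N-Z = 14 → O
  i=12: F-R = 14 → O
  i=13: H-Z =  8 → I
  i=14: C-K = 18 → S
  i=15: R-Q =  1 → B
  i=16: N-P = 24 → Y
  i=17: G-S = 14 → O
  shifts repeat with period 6: OISBYO

OISBYO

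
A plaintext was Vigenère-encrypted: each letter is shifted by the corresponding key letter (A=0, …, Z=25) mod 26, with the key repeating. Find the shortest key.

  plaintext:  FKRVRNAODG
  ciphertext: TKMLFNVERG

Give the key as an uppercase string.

OAVQ

  i= 0: T-F = 14 → O
  i= 1: K-K =  0 → A
  i= 2: M-R = 21 → V
  i= 3: L-V = 16 → Q
  i= 4: F-R = 14 → O
  i= 5: N-N =  0 → A
  i= 6: V-A = 21 → V
  i= 7: E-O = 16 → Q
  i= 8: R-D = 14 → O
  i= 9: G-G =  0 → A
  shifts repeat with period 4: OAVQ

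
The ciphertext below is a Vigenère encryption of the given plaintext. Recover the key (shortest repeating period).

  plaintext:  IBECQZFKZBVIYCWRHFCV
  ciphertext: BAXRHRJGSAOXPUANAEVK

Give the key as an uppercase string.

TZTPRSEW

  i= 0: B-I = 19 → T
  i= 1: A-B = 25 → Z
  i= 2: X-E = 19 → T
  i= 3: R-C = 15 → P
  i= 4: H-Q = 17 → R
  i= 5: R-Z = 18 → S
  i= 6: J-F =  4 → E
  i= 7: G-K = 22 → W
  i= 8: S-Z = 19 → T
  i= 9: A-B = 25 → Z
  i=10: O-V = 19 → T
  i=11: X-I = 15 → P
  i=12: P-Y = 17 → R
  i=13: U-C = 18 → S
  i=14: A-W =  4 → E
  i=15: N-R = 22 → W
  i=16: A-H = 19 → T
  i=17: E-F = 25 → Z
  i=18: V-C = 19 → T
  i=19: K-V = 15 → P
  shifts repeat with period 8: TZTPRSEW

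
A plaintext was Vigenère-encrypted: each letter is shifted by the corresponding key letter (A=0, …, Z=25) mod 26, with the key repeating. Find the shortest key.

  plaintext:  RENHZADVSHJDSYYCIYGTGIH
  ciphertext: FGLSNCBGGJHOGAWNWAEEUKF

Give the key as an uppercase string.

  i= 0: F-R = 14 → O
  i= 1: G-E =  2 → C
  i= 2: L-N = 24 → Y
  i= 3: S-H = 11 → L
  i= 4: N-Z = 14 → O
  i= 5: C-A =  2 → C
  i= 6: B-D = 24 → Y
  i= 7: G-V = 11 → L
  i= 8: G-S = 14 → O
  i= 9: J-H =  2 → C
  i=10: H-J = 24 → Y
  i=11: O-D = 11 → L
  i=12: G-S = 14 → O
  i=13: A-Y =  2 → C
  i=14: W-Y = 24 → Y
  i=15: N-C = 11 → L
  i=16: W-I = 14 → O
  i=17: A-Y =  2 → C
  i=18: E-G = 24 → Y
  i=19: E-T = 11 → L
  i=20: U-G = 14 → O
  i=21: K-I =  2 → C
  i=22: F-H = 24 → Y
  shifts repeat with period 4: OCYL

OCYL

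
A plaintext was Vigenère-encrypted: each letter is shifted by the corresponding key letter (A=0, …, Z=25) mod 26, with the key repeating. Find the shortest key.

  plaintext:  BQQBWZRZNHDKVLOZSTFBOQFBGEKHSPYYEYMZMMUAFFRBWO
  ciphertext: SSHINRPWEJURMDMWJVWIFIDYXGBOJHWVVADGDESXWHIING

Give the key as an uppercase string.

  i= 0: S-B = 17 → R
  i= 1: S-Q =  2 → C
  i= 2: H-Q = 17 → R
  i= 3: I-B =  7 → H
  i= 4: N-W = 17 → R
  i= 5: R-Z = 18 → S
  i= 6: P-R = 24 → Y
  i= 7: W-Z = 23 → X
  i= 8: E-N = 17 → R
  i= 9: J-H =  2 → C
  i=10: U-D = 17 → R
  i=11: R-K =  7 → H
  i=12: M-V = 17 → R
  i=13: D-L = 18 → S
  i=14: M-O = 24 → Y
  i=15: W-Z = 23 → X
  i=16: J-S = 17 → R
  i=17: V-T =  2 → C
  i=18: W-F = 17 → R
  i=19: I-B =  7 → H
  i=20: F-O = 17 → R
  i=21: I-Q = 18 → S
  i=22: D-F = 24 → Y
  i=23: Y-B = 23 → X
  i=24: X-G = 17 → R
  i=25: G-E =  2 → C
  i=26: B-K = 17 → R
  i=27: O-H =  7 → H
  i=28: J-S = 17 → R
  i=29: H-P = 18 → S
  i=30: W-Y = 24 → Y
  i=31: V-Y = 23 → X
  i=32: V-E = 17 → R
  i=33: A-Y =  2 → C
  i=34: D-M = 17 → R
  i=35: G-Z =  7 → H
  i=36: D-M = 17 → R
  i=37: E-M = 18 → S
  i=38: S-U = 24 → Y
  i=39: X-A = 23 → X
  i=40: W-F = 17 → R
  i=41: H-F =  2 → C
  i=42: I-R = 17 → R
  i=43: I-B =  7 → H
  i=44: N-W = 17 → R
  i=45: G-O = 18 → S
  shifts repeat with period 8: RCRHRSYX

RCRHRSYX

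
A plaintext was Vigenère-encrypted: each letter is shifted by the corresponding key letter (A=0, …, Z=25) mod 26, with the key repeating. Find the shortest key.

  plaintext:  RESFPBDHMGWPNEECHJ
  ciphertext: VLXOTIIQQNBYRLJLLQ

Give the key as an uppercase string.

  i= 0: V-R =  4 → E
  i= 1: L-E =  7 → H
  i= 2: X-S =  5 → F
  i= 3: O-F =  9 → J
  i= 4: T-P =  4 → E
  i= 5: I-B =  7 → H
  i= 6: I-D =  5 → F
  i= 7: Q-H =  9 → J
  i= 8: Q-M =  4 → E
  i= 9: N-G =  7 → H
  i=10: B-W =  5 → F
  i=11: Y-P =  9 → J
  i=12: R-N =  4 → E
  i=13: L-E =  7 → H
  i=14: J-E =  5 → F
  i=15: L-C =  9 → J
  i=16: L-H =  4 → E
  i=17: Q-J =  7 → H
  shifts repeat with period 4: EHFJ

EHFJ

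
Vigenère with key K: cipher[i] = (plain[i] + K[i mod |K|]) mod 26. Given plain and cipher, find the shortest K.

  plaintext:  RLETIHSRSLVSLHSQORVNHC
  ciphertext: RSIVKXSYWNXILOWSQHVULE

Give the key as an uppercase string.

  i= 0: R-R =  0 → A
  i= 1: S-L =  7 → H
  i= 2: I-E =  4 → E
  i= 3: V-T =  2 → C
  i= 4: K-I =  2 → C
  i= 5: X-H = 16 → Q
  i= 6: S-S =  0 → A
  i= 7: Y-R =  7 → H
  i= 8: W-S =  4 → E
  i= 9: N-L =  2 → C
  i=10: X-V =  2 → C
  i=11: I-S = 16 → Q
  i=12: L-L =  0 → A
  i=13: O-H =  7 → H
  i=14: W-S =  4 → E
  i=15: S-Q =  2 → C
  i=16: Q-O =  2 → C
  i=17: H-R = 16 → Q
  i=18: V-V =  0 → A
  i=19: U-N =  7 → H
  i=20: L-H =  4 → E
  i=21: E-C =  2 → C
  shifts repeat with period 6: AHECCQ

AHECCQ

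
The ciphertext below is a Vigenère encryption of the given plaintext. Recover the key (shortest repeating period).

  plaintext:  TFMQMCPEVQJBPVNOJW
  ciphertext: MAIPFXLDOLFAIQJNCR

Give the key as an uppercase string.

TVWZ

  i= 0: M-T = 19 → T
  i= 1: A-F = 21 → V
  i= 2: I-M = 22 → W
  i= 3: P-Q = 25 → Z
  i= 4: F-M = 19 → T
  i= 5: X-C = 21 → V
  i= 6: L-P = 22 → W
  i= 7: D-E = 25 → Z
  i= 8: O-V = 19 → T
  i= 9: L-Q = 21 → V
  i=10: F-J = 22 → W
  i=11: A-B = 25 → Z
  i=12: I-P = 19 → T
  i=13: Q-V = 21 → V
  i=14: J-N = 22 → W
  i=15: N-O = 25 → Z
  i=16: C-J = 19 → T
  i=17: R-W = 21 → V
  shifts repeat with period 4: TVWZ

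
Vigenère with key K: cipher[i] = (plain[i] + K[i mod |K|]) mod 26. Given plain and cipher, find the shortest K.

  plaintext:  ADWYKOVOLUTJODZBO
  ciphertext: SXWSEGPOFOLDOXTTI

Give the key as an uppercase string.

SUAUU

  i= 0: S-A = 18 → S
  i= 1: X-D = 20 → U
  i= 2: W-W =  0 → A
  i= 3: S-Y = 20 → U
  i= 4: E-K = 20 → U
  i= 5: G-O = 18 → S
  i= 6: P-V = 20 → U
  i= 7: O-O =  0 → A
  i= 8: F-L = 20 → U
  i= 9: O-U = 20 → U
  i=10: L-T = 18 → S
  i=11: D-J = 20 → U
  i=12: O-O =  0 → A
  i=13: X-D = 20 → U
  i=14: T-Z = 20 → U
  i=15: T-B = 18 → S
  i=16: I-O = 20 → U
  shifts repeat with period 5: SUAUU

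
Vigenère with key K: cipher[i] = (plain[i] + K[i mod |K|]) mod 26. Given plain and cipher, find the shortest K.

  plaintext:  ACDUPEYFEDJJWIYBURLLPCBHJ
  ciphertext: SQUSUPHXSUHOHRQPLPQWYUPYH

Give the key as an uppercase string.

  i= 0: S-A = 18 → S
  i= 1: Q-C = 14 → O
  i= 2: U-D = 17 → R
  i= 3: S-U = 24 → Y
  i= 4: U-P =  5 → F
  i= 5: P-E = 11 → L
  i= 6: H-Y =  9 → J
  i= 7: X-F = 18 → S
  i= 8: S-E = 14 → O
  i= 9: U-D = 17 → R
  i=10: H-J = 24 → Y
  i=11: O-J =  5 → F
  i=12: H-W = 11 → L
  i=13: R-I =  9 → J
  i=14: Q-Y = 18 → S
  i=15: P-B = 14 → O
  i=16: L-U = 17 → R
  i=17: P-R = 24 → Y
  i=18: Q-L =  5 → F
  i=19: W-L = 11 → L
  i=20: Y-P =  9 → J
  i=21: U-C = 18 → S
  i=22: P-B = 14 → O
  i=23: Y-H = 17 → R
  i=24: H-J = 24 → Y
  shifts repeat with period 7: SORYFLJ

SORYFLJ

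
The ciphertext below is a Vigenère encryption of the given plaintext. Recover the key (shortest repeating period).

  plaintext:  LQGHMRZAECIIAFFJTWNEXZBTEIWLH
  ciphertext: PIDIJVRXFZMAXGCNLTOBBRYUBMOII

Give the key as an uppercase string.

  i= 0: P-L =  4 → E
  i= 1: I-Q = 18 → S
  i= 2: D-G = 23 → X
  i= 3: I-H =  1 → B
  i= 4: J-M = 23 → X
  i= 5: V-R =  4 → E
  i= 6: R-Z = 18 → S
  i= 7: X-A = 23 → X
  i= 8: F-E =  1 → B
  i= 9: Z-C = 23 → X
  i=10: M-I =  4 → E
  i=11: A-I = 18 → S
  i=12: X-A = 23 → X
  i=13: G-F =  1 → B
  i=14: C-F = 23 → X
  i=15: N-J =  4 → E
  i=16: L-T = 18 → S
  i=17: T-W = 23 → X
  i=18: O-N =  1 → B
  i=19: B-E = 23 → X
  i=20: B-X =  4 → E
  i=21: R-Z = 18 → S
  i=22: Y-B = 23 → X
  i=23: U-T =  1 → B
  i=24: B-E = 23 → X
  i=25: M-I =  4 → E
  i=26: O-W = 18 → S
  i=27: I-L = 23 → X
  i=28: I-H =  1 → B
  shifts repeat with period 5: ESXBX

ESXBX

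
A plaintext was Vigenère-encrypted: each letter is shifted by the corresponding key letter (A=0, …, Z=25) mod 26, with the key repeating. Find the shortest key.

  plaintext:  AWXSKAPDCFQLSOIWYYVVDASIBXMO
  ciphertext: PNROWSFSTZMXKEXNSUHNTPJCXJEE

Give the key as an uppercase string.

  i= 0: P-A = 15 → P
  i= 1: N-W = 17 → R
  i= 2: R-X = 20 → U
  i= 3: O-S = 22 → W
  i= 4: W-K = 12 → M
  i= 5: S-A = 18 → S
  i= 6: F-P = 16 → Q
  i= 7: S-D = 15 → P
  i= 8: T-C = 17 → R
  i= 9: Z-F = 20 → U
  i=10: M-Q = 22 → W
  i=11: X-L = 12 → M
  i=12: K-S = 18 → S
  i=13: E-O = 16 → Q
  i=14: X-I = 15 → P
  i=15: N-W = 17 → R
  i=16: S-Y = 20 → U
  i=17: U-Y = 22 → W
  i=18: H-V = 12 → M
  i=19: N-V = 18 → S
  i=20: T-D = 16 → Q
  i=21: P-A = 15 → P
  i=22: J-S = 17 → R
  i=23: C-I = 20 → U
  i=24: X-B = 22 → W
  i=25: J-X = 12 → M
  i=26: E-M = 18 → S
  i=27: E-O = 16 → Q
  shifts repeat with period 7: PRUWMSQ

PRUWMSQ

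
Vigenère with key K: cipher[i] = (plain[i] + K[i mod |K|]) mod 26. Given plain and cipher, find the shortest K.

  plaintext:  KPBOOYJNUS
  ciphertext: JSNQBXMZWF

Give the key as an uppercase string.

ZDMCN

  i= 0: J-K = 25 → Z
  i= 1: S-P =  3 → D
  i= 2: N-B = 12 → M
  i= 3: Q-O =  2 → C
  i= 4: B-O = 13 → N
  i= 5: X-Y = 25 → Z
  i= 6: M-J =  3 → D
  i= 7: Z-N = 12 → M
  i= 8: W-U =  2 → C
  i= 9: F-S = 13 → N
  shifts repeat with period 5: ZDMCN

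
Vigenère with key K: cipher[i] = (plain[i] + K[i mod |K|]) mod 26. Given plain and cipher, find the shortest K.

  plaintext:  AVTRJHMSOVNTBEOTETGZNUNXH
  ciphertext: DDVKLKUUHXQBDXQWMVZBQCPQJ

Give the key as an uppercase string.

  i= 0: D-A =  3 → D
  i= 1: D-V =  8 → I
  i= 2: V-T =  2 → C
  i= 3: K-R = 19 → T
  i= 4: L-J =  2 → C
  i= 5: K-H =  3 → D
  i= 6: U-M =  8 → I
  i= 7: U-S =  2 → C
  i= 8: H-O = 19 → T
  i= 9: X-V =  2 → C
  i=10: Q-N =  3 → D
  i=11: B-T =  8 → I
  i=12: D-B =  2 → C
  i=13: X-E = 19 → T
  i=14: Q-O =  2 → C
  i=15: W-T =  3 → D
  i=16: M-E =  8 → I
  i=17: V-T =  2 → C
  i=18: Z-G = 19 → T
  i=19: B-Z =  2 → C
  i=20: Q-N =  3 → D
  i=21: C-U =  8 → I
  i=22: P-N =  2 → C
  i=23: Q-X = 19 → T
  i=24: J-H =  2 → C
  shifts repeat with period 5: DICTC

DICTC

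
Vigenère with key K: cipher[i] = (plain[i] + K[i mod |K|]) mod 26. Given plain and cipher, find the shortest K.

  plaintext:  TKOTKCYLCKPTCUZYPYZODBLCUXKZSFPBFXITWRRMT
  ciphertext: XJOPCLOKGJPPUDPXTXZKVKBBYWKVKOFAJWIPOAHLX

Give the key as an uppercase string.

EZAWSJQZ

  i= 0: X-T =  4 → E
  i= 1: J-K = 25 → Z
  i= 2: O-O =  0 → A
  i= 3: P-T = 22 → W
  i= 4: C-K = 18 → S
  i= 5: L-C =  9 → J
  i= 6: O-Y = 16 → Q
  i= 7: K-L = 25 → Z
  i= 8: G-C =  4 → E
  i= 9: J-K = 25 → Z
  i=10: P-P =  0 → A
  i=11: P-T = 22 → W
  i=12: U-C = 18 → S
  i=13: D-U =  9 → J
  i=14: P-Z = 16 → Q
  i=15: X-Y = 25 → Z
  i=16: T-P =  4 → E
  i=17: X-Y = 25 → Z
  i=18: Z-Z =  0 → A
  i=19: K-O = 22 → W
  i=20: V-D = 18 → S
  i=21: K-B =  9 → J
  i=22: B-L = 16 → Q
  i=23: B-C = 25 → Z
  i=24: Y-U =  4 → E
  i=25: W-X = 25 → Z
  i=26: K-K =  0 → A
  i=27: V-Z = 22 → W
  i=28: K-S = 18 → S
  i=29: O-F =  9 → J
  i=30: F-P = 16 → Q
  i=31: A-B = 25 → Z
  i=32: J-F =  4 → E
  i=33: W-X = 25 → Z
  i=34: I-I =  0 → A
  i=35: P-T = 22 → W
  i=36: O-W = 18 → S
  i=37: A-R =  9 → J
  i=38: H-R = 16 → Q
  i=39: L-M = 25 → Z
  i=40: X-T =  4 → E
  shifts repeat with period 8: EZAWSJQZ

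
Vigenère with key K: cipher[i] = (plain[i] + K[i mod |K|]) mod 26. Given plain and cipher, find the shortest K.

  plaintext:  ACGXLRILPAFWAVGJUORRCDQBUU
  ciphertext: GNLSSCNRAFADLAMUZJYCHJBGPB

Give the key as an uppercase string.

GLFVHLF

  i= 0: G-A =  6 → G
  i= 1: N-C = 11 → L
  i= 2: L-G =  5 → F
  i= 3: S-X = 21 → V
  i= 4: S-L =  7 → H
  i= 5: C-R = 11 → L
  i= 6: N-I =  5 → F
  i= 7: R-L =  6 → G
  i= 8: A-P = 11 → L
  i= 9: F-A =  5 → F
  i=10: A-F = 21 → V
  i=11: D-W =  7 → H
  i=12: L-A = 11 → L
  i=13: A-V =  5 → F
  i=14: M-G =  6 → G
  i=15: U-J = 11 → L
  i=16: Z-U =  5 → F
  i=17: J-O = 21 → V
  i=18: Y-R =  7 → H
  i=19: C-R = 11 → L
  i=20: H-C =  5 → F
  i=21: J-D =  6 → G
  i=22: B-Q = 11 → L
  i=23: G-B =  5 → F
  i=24: P-U = 21 → V
  i=25: B-U =  7 → H
  shifts repeat with period 7: GLFVHLF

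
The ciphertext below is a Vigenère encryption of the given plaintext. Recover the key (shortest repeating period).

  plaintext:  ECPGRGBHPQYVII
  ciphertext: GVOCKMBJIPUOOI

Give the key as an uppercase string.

  i= 0: G-E =  2 → C
  i= 1: V-C = 19 → T
  i= 2: O-P = 25 → Z
  i= 3: C-G = 22 → W
  i= 4: K-R = 19 → T
  i= 5: M-G =  6 → G
  i= 6: B-B =  0 → A
  i= 7: J-H =  2 → C
  i= 8: I-P = 19 → T
  i= 9: P-Q = 25 → Z
  i=10: U-Y = 22 → W
  i=11: O-V = 19 → T
  i=12: O-I =  6 → G
  i=13: I-I =  0 → A
  shifts repeat with period 7: CTZWTGA

CTZWTGA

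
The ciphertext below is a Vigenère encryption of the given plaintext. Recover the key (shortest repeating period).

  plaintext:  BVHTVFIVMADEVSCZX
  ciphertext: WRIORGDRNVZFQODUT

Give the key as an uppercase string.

  i= 0: W-B = 21 → V
  i= 1: R-V = 22 → W
  i= 2: I-H =  1 → B
  i= 3: O-T = 21 → V
  i= 4: R-V = 22 → W
  i= 5: G-F =  1 → B
  i= 6: D-I = 21 → V
  i= 7: R-V = 22 → W
  i= 8: N-M =  1 → B
  i= 9: V-A = 21 → V
  i=10: Z-D = 22 → W
  i=11: F-E =  1 → B
  i=12: Q-V = 21 → V
  i=13: O-S = 22 → W
  i=14: D-C =  1 → B
  i=15: U-Z = 21 → V
  i=16: T-X = 22 → W
  shifts repeat with period 3: VWB

VWB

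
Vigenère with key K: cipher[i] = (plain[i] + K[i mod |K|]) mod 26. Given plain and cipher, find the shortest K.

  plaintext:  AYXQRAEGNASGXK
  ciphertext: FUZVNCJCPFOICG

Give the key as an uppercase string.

  i= 0: F-A =  5 → F
  i= 1: U-Y = 22 → W
  i= 2: Z-X =  2 → C
  i= 3: V-Q =  5 → F
  i= 4: N-R = 22 → W
  i= 5: C-A =  2 → C
  i= 6: J-E =  5 → F
  i= 7: C-G = 22 → W
  i= 8: P-N =  2 → C
  i= 9: F-A =  5 → F
  i=10: O-S = 22 → W
  i=11: I-G =  2 → C
  i=12: C-X =  5 → F
  i=13: G-K = 22 → W
  shifts repeat with period 3: FWC

FWC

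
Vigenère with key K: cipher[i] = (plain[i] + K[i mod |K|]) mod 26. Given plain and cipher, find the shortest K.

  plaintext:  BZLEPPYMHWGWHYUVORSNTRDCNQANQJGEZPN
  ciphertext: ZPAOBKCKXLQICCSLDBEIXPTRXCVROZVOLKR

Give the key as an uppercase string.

  i= 0: Z-B = 24 → Y
  i= 1: P-Z = 16 → Q
  i= 2: A-L = 15 → P
  i= 3: O-E = 10 → K
  i= 4: B-P = 12 → M
  i= 5: K-P = 21 → V
  i= 6: C-Y =  4 → E
  i= 7: K-M = 24 → Y
  i= 8: X-H = 16 → Q
  i= 9: L-W = 15 → P
  i=10: Q-G = 10 → K
  i=11: I-W = 12 → M
  i=12: C-H = 21 → V
  i=13: C-Y =  4 → E
  i=14: S-U = 24 → Y
  i=15: L-V = 16 → Q
  i=16: D-O = 15 → P
  i=17: B-R = 10 → K
  i=18: E-S = 12 → M
  i=19: I-N = 21 → V
  i=20: X-T =  4 → E
  i=21: P-R = 24 → Y
  i=22: T-D = 16 → Q
  i=23: R-C = 15 → P
  i=24: X-N = 10 → K
  i=25: C-Q = 12 → M
  i=26: V-A = 21 → V
  i=27: R-N =  4 → E
  i=28: O-Q = 24 → Y
  i=29: Z-J = 16 → Q
  i=30: V-G = 15 → P
  i=31: O-E = 10 → K
  i=32: L-Z = 12 → M
  i=33: K-P = 21 → V
  i=34: R-N =  4 → E
  shifts repeat with period 7: YQPKMVE

YQPKMVE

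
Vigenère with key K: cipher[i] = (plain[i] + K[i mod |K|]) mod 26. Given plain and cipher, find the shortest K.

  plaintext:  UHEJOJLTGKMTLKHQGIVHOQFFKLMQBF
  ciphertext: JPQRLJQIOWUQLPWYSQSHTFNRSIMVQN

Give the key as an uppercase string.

  i= 0: J-U = 15 → P
  i= 1: P-H =  8 → I
  i= 2: Q-E = 12 → M
  i= 3: R-J =  8 → I
  i= 4: L-O = 23 → X
  i= 5: J-J =  0 → A
  i= 6: Q-L =  5 → F
  i= 7: I-T = 15 → P
  i= 8: O-G =  8 → I
  i= 9: W-K = 12 → M
  i=10: U-M =  8 → I
  i=11: Q-T = 23 → X
  i=12: L-L =  0 → A
  i=13: P-K =  5 → F
  i=14: W-H = 15 → P
  i=15: Y-Q =  8 → I
  i=16: S-G = 12 → M
  i=17: Q-I =  8 → I
  i=18: S-V = 23 → X
  i=19: H-H =  0 → A
  i=20: T-O =  5 → F
  i=21: F-Q = 15 → P
  i=22: N-F =  8 → I
  i=23: R-F = 12 → M
  i=24: S-K =  8 → I
  i=25: I-L = 23 → X
  i=26: M-M =  0 → A
  i=27: V-Q =  5 → F
  i=28: Q-B = 15 → P
  i=29: N-F =  8 → I
  shifts repeat with period 7: PIMIXAF

PIMIXAF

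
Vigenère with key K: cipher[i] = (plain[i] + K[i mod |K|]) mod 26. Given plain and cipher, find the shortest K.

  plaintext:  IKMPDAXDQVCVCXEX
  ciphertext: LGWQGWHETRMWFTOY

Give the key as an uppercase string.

DWKB

  i= 0: L-I =  3 → D
  i= 1: G-K = 22 → W
  i= 2: W-M = 10 → K
  i= 3: Q-P =  1 → B
  i= 4: G-D =  3 → D
  i= 5: W-A = 22 → W
  i= 6: H-X = 10 → K
  i= 7: E-D =  1 → B
  i= 8: T-Q =  3 → D
  i= 9: R-V = 22 → W
  i=10: M-C = 10 → K
  i=11: W-V =  1 → B
  i=12: F-C =  3 → D
  i=13: T-X = 22 → W
  i=14: O-E = 10 → K
  i=15: Y-X =  1 → B
  shifts repeat with period 4: DWKB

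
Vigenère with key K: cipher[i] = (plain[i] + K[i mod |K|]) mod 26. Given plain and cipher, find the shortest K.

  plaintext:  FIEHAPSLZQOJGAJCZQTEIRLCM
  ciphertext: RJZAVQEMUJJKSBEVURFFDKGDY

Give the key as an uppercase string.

MBVTVB

  i= 0: R-F = 12 → M
  i= 1: J-I =  1 → B
  i= 2: Z-E = 21 → V
  i= 3: A-H = 19 → T
  i= 4: V-A = 21 → V
  i= 5: Q-P =  1 → B
  i= 6: E-S = 12 → M
  i= 7: M-L =  1 → B
  i= 8: U-Z = 21 → V
  i= 9: J-Q = 19 → T
  i=10: J-O = 21 → V
  i=11: K-J =  1 → B
  i=12: S-G = 12 → M
  i=13: B-A =  1 → B
  i=14: E-J = 21 → V
  i=15: V-C = 19 → T
  i=16: U-Z = 21 → V
  i=17: R-Q =  1 → B
  i=18: F-T = 12 → M
  i=19: F-E =  1 → B
  i=20: D-I = 21 → V
  i=21: K-R = 19 → T
  i=22: G-L = 21 → V
  i=23: D-C =  1 → B
  i=24: Y-M = 12 → M
  shifts repeat with period 6: MBVTVB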